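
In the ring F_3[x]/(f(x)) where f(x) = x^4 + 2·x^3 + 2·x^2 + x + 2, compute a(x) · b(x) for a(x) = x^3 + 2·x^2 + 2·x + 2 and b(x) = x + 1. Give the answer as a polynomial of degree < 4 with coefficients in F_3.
Multiply as integer polynomials: a · b = x^4 + 3·x^3 + 4·x^2 + 4·x + 2. Reducing coefficients mod 3: a · b ≡ x^4 + x^2 + x + 2. Now divide by f(x) = x^4 + 2·x^3 + 2·x^2 + x + 2 in F_3[x], eliminating the leading term at each step:
  leading term x^4: subtract (1)·f(x) = x^4 + 2·x^3 + 2·x^2 + x + 2, leaving x^3 + 2·x^2 (coefficients mod 3)
The degree is now < 4, so this is the remainder. Hence a · b ≡ x^3 + 2·x^2 in F_3[x]/(f).

Final answer: a · b ≡ x^3 + 2·x^2 (mod f(x))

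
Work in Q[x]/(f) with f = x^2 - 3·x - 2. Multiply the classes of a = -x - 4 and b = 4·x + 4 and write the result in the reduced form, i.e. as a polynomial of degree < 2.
a · b ≡ -32·x - 24 (mod f(x))

First multiply in Q[x] without reducing: a · b = -4·x^2 - 20·x - 16. Now divide by f(x) = x^2 - 3·x - 2, eliminating the leading term at each step:
  leading term -4·x^2: subtract (-4)·f(x) = -4·x^2 + 12·x + 8, leaving -32·x - 24
The degree is now < 2, so this is the remainder. Hence a · b ≡ -32·x - 24 in Q[x]/(f).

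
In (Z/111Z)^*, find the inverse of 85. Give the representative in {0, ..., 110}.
85^(−1) ≡ 64 (mod 111)

Apply the extended Euclidean algorithm to (111, 85), tracking rows (r, s, t) with s·111 + t·85 = r. Each division r_prev = q·r_cur + r_new produces the new row as (previous row) − q·(current row):
  row A: (111, 1, 0)   [1·111 + 0·85 = 111]
  row B: (85, 0, 1)   [0·111 + 1·85 = 85]
  111 = 1·85 + 26   → row C = row A − 1·row B = (26, 1, −1)   [check: 1·111 − 1·85 = 26]
  85 = 3·26 + 7   → row D = row B − 3·row C = (7, −3, 4)   [check: −3·111 + 4·85 = 7]
  26 = 3·7 + 5   → row E = row C − 3·row D = (5, 10, −13)   [check: 10·111 − 13·85 = 5]
  7 = 1·5 + 2   → row F = row D − 1·row E = (2, −13, 17)   [check: −13·111 + 17·85 = 2]
  5 = 2·2 + 1   → row G = row E − 2·row F = (1, 36, −47)   [check: 36·111 − 47·85 = 1]
  2 = 2·1 + 0   → remainder 0, stop. gcd = 1 (last nonzero row G).
The gcd is 1, so 85 is invertible mod 111. The last nonzero row gives 36·111 − 47·85 = 1, so t = −47. So 85^(−1) ≡ −47 ≡ 64 (mod 111). Verify: 85 · 64 = 5440 ≡ 1 (mod 111). ✓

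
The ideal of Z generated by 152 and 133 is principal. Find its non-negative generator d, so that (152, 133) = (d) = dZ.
In the PID Z, (a, b) is generated by gcd(a, b). Compute gcd(152, 133) with the extended Euclidean algorithm, tracking rows (r, s, t) with s·152 + t·133 = r:
  row A: (152, 1, 0)   [1·152 + 0·133 = 152]
  row B: (133, 0, 1)   [0·152 + 1·133 = 133]
  152 = 1·133 + 19   → row C = row A − 1·row B = (19, 1, −1)   [check: 1·152 − 1·133 = 19]
  133 = 7·19 + 0   → remainder 0, stop. gcd = 19 (last nonzero row C).
So gcd(152, 133) = 19, with Bézout identity 1·152 − 1·133 = 19. Containment (⊇): the Bézout identity exhibits 19 as an element of (152, 133), giving (19) ⊆ (152, 133). Containment (⊆): since 19 | 152 and 19 | 133 (152 = 19·8, 133 = 19·7), every Z-linear combination of 152 and 133 is divisible by 19, so (152, 133) ⊆ (19). Therefore (152, 133) = (19), d = 19.

Final answer: (152, 133) = (19); d = 19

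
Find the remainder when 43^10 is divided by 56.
Use repeated squaring. Binary(10) = 1010. Walk through the bits of the exponent 10 left-to-right: at each bit after the leading one, square the running value, then multiply by 43 if the bit is 1 (always reducing mod 56):
  bit 1 = 1 (leading): start with 43.
  bit 2 = 0: square 43^2 = 1849 ≡ 1 (mod 56).
  bit 3 = 1: square 1^2 = 1; bit is 1, so multiply 1·43 = 43 (mod 56).
  bit 4 = 0: square 43^2 = 1849 ≡ 1 (mod 56).
Final value: 43^10 ≡ 1 (mod 56).

Final answer: 1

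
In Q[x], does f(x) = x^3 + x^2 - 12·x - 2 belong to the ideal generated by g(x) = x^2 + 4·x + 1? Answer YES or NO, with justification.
In Q[x] the ideal (g) consists of all multiples of g, so f ∈ (g) iff g | f, i.e. iff the remainder of f on division by g is 0. Divide f by g (g is monic, so eliminate the leading term of the running remainder at each step):
  leading term x^3: subtract (x)·g(x) = x^3 + 4·x^2 + x, leaving -3·x^2 - 13·x - 2
  leading term -3·x^2: subtract (-3)·g(x) = -3·x^2 - 12·x - 3, leaving 1 - x
The remainder r(x) = 1 - x ≠ 0 (and deg r < deg g), so g ∤ f, i.e. f ∉ (g).

Final answer: NO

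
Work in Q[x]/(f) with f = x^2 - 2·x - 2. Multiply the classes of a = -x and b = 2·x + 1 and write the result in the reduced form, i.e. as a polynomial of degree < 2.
a · b ≡ -5·x - 4 (mod f(x))

First multiply in Q[x] without reducing: a · b = -2·x^2 - x. Now divide by f(x) = x^2 - 2·x - 2, eliminating the leading term at each step:
  leading term -2·x^2: subtract (-2)·f(x) = -2·x^2 + 4·x + 4, leaving -5·x - 4
The degree is now < 2, so this is the remainder. Hence a · b ≡ -5·x - 4 in Q[x]/(f).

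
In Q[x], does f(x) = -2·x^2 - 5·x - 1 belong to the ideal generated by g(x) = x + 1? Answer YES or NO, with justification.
In Q[x] the ideal (g) consists of all multiples of g, so f ∈ (g) iff g | f, i.e. iff the remainder of f on division by g is 0. Divide f by g (g is monic, so eliminate the leading term of the running remainder at each step):
  leading term -2·x^2: subtract (-2·x)·g(x) = -2·x^2 - 2·x, leaving -3·x - 1
  leading term -3·x: subtract (-3)·g(x) = -3·x - 3, leaving 2
The remainder r(x) = 2 ≠ 0 (and deg r < deg g), so g ∤ f, i.e. f ∉ (g).

Final answer: NO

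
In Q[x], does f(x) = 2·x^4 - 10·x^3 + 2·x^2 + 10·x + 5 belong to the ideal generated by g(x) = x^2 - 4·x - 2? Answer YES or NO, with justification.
In Q[x] the ideal (g) consists of all multiples of g, so f ∈ (g) iff g | f, i.e. iff the remainder of f on division by g is 0. Divide f by g (g is monic, so eliminate the leading term of the running remainder at each step):
  leading term 2·x^4: subtract (2·x^2)·g(x) = 2·x^4 - 8·x^3 - 4·x^2, leaving -2·x^3 + 6·x^2 + 10·x + 5
  leading term -2·x^3: subtract (-2·x)·g(x) = -2·x^3 + 8·x^2 + 4·x, leaving -2·x^2 + 6·x + 5
  leading term -2·x^2: subtract (-2)·g(x) = -2·x^2 + 8·x + 4, leaving 1 - 2·x
The remainder r(x) = 1 - 2·x ≠ 0 (and deg r < deg g), so g ∤ f, i.e. f ∉ (g).

Final answer: NO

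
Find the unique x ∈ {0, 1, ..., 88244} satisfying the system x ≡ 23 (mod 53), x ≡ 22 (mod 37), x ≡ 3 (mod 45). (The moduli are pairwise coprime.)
x ≡ 70248 (mod 88245); the representative in [0, 88245) is 70248

The moduli 53, 37, 45 are pairwise coprime, so by the CRT there is a unique solution mod 53·37·45 = 88245.
Solve by successive substitution. Start with x ≡ 23 (mod 53).
  Combine with x ≡ 22 (mod 37): write x = 23 + 53·t and require 23 + 53·t ≡ 22 (mod 37), i.e. 53·t ≡ 22 − 23 ≡ 36 (mod 37). Since 53^(−1) ≡ 7 (mod 37) (53 ≡ 16 (mod 37)), t ≡ 7·36 ≡ 30 (mod 37). So x ≡ 23 + 53·30 = 1613 (mod 1961).
  Combine with x ≡ 3 (mod 45): write x = 1613 + 1961·t and require 1613 + 1961·t ≡ 3 (mod 45), i.e. 1961·t ≡ 3 − 1613 ≡ 10 (mod 45). Since 1961^(−1) ≡ 26 (mod 45) (1961 ≡ 26 (mod 45)), t ≡ 26·10 ≡ 35 (mod 45). So x ≡ 1613 + 1961·35 = 70248 (mod 88245).
Unique solution in [0, 88245): x = 70248.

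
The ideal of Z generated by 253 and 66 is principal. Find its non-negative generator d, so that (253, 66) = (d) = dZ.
(253, 66) = (11); d = 11

In the PID Z, (a, b) is generated by gcd(a, b). Compute gcd(253, 66) with the extended Euclidean algorithm, tracking rows (r, s, t) with s·253 + t·66 = r:
  row A: (253, 1, 0)   [1·253 + 0·66 = 253]
  row B: (66, 0, 1)   [0·253 + 1·66 = 66]
  253 = 3·66 + 55   → row C = row A − 3·row B = (55, 1, −3)   [check: 1·253 − 3·66 = 55]
  66 = 1·55 + 11   → row D = row B − 1·row C = (11, −1, 4)   [check: −1·253 + 4·66 = 11]
  55 = 5·11 + 0   → remainder 0, stop. gcd = 11 (last nonzero row D).
So gcd(253, 66) = 11, with Bézout identity −1·253 + 4·66 = 11. Containment (⊇): the Bézout identity exhibits 11 as an element of (253, 66), giving (11) ⊆ (253, 66). Containment (⊆): since 11 | 253 and 11 | 66 (253 = 11·23, 66 = 11·6), every Z-linear combination of 253 and 66 is divisible by 11, so (253, 66) ⊆ (11). Therefore (253, 66) = (11), d = 11.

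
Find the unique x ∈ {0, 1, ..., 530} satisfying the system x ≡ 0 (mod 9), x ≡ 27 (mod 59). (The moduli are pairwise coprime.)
The moduli 9, 59 are pairwise coprime, so by the CRT there is a unique solution mod 9·59 = 531.
Solve by successive substitution. Start with x ≡ 0 (mod 9).
  Combine with x ≡ 27 (mod 59): write x = 9·t and require 9·t ≡ 27 (mod 59). Since 9^(−1) ≡ 46 (mod 59), t ≡ 46·27 ≡ 3 (mod 59). So x ≡ 9·3 = 27 (mod 531).
Unique solution in [0, 531): x = 27.

Final answer: x ≡ 27 (mod 531); the representative in [0, 531) is 27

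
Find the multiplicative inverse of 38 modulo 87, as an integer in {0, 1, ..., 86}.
38^(−1) ≡ 71 (mod 87)

Apply the extended Euclidean algorithm to (87, 38), tracking rows (r, s, t) with s·87 + t·38 = r. Each division r_prev = q·r_cur + r_new produces the new row as (previous row) − q·(current row):
  row A: (87, 1, 0)   [1·87 + 0·38 = 87]
  row B: (38, 0, 1)   [0·87 + 1·38 = 38]
  87 = 2·38 + 11   → row C = row A − 2·row B = (11, 1, −2)   [check: 1·87 − 2·38 = 11]
  38 = 3·11 + 5   → row D = row B − 3·row C = (5, −3, 7)   [check: −3·87 + 7·38 = 5]
  11 = 2·5 + 1   → row E = row C − 2·row D = (1, 7, −16)   [check: 7·87 − 16·38 = 1]
  5 = 5·1 + 0   → remainder 0, stop. gcd = 1 (last nonzero row E).
The gcd is 1, so 38 is invertible mod 87. The last nonzero row gives 7·87 − 16·38 = 1, so t = −16. So 38^(−1) ≡ −16 ≡ 71 (mod 87). Verify: 38 · 71 = 2698 ≡ 1 (mod 87). ✓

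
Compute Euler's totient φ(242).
φ is multiplicative, with φ(p^e) = p^e − p^(e−1). Factorise 242 = 2 · 11^2. Then
  φ(242) = (2 − 1) · (11^2 − 11^1) = 1 · 110 = 110.

Final answer: φ(242) = 110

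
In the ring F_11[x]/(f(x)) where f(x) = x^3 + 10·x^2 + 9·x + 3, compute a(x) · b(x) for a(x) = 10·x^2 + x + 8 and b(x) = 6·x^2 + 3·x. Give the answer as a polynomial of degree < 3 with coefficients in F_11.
a · b ≡ 3·x^2 + 3·x + 9 (mod f(x))

Multiply as integer polynomials: a · b = 60·x^4 + 36·x^3 + 51·x^2 + 24·x. Reducing coefficients mod 11: a · b ≡ 5·x^4 + 3·x^3 + 7·x^2 + 2·x. Now divide by f(x) = x^3 + 10·x^2 + 9·x + 3 in F_11[x], eliminating the leading term at each step:
  leading term 5·x^4: subtract (5·x)·f(x) = 5·x^4 + 6·x^3 + x^2 + 4·x, leaving 8·x^3 + 6·x^2 + 9·x (coefficients mod 11)
  leading term 8·x^3: subtract (8)·f(x) = 8·x^3 + 3·x^2 + 6·x + 2, leaving 3·x^2 + 3·x + 9 (coefficients mod 11)
The degree is now < 3, so this is the remainder. Hence a · b ≡ 3·x^2 + 3·x + 9 in F_11[x]/(f).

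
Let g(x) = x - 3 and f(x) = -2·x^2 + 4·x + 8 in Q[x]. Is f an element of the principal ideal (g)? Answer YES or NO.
NO

In Q[x] the ideal (g) consists of all multiples of g, so f ∈ (g) iff g | f, i.e. iff the remainder of f on division by g is 0. Divide f by g (g is monic, so eliminate the leading term of the running remainder at each step):
  leading term -2·x^2: subtract (-2·x)·g(x) = -2·x^2 + 6·x, leaving 8 - 2·x
  leading term -2·x: subtract (-2)·g(x) = 6 - 2·x, leaving 2
The remainder r(x) = 2 ≠ 0 (and deg r < deg g), so g ∤ f, i.e. f ∉ (g).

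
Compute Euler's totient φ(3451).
φ is multiplicative, with φ(p^e) = p^e − p^(e−1). Factorise 3451 = 7 · 17 · 29. Then
  φ(3451) = (7 − 1) · (17 − 1) · (29 − 1) = 6 · 16 · 28 = 2688.

Final answer: φ(3451) = 2688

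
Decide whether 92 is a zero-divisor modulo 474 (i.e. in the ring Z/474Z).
gcd(92, 474) = 2 > 1, so 92 is not a unit in Z/474Z. In Z/nZ every nonzero non-unit is a zero-divisor: explicitly, take b = 474/gcd = 237 ≠ 0 (mod 474); then 92·237 = 21804 = 46·474, i.e. 92·237 ≡ 0 (mod 474). So 92 is a zero-divisor.

Final answer: YES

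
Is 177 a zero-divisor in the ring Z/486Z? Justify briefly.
gcd(177, 486) = 3 > 1, so 177 is not a unit in Z/486Z. In Z/nZ every nonzero non-unit is a zero-divisor: explicitly, take b = 486/gcd = 162 ≠ 0 (mod 486); then 177·162 = 28674 = 59·486, i.e. 177·162 ≡ 0 (mod 486). So 177 is a zero-divisor.

Final answer: YES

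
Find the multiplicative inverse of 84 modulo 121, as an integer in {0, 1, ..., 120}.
Apply the extended Euclidean algorithm to (121, 84), tracking rows (r, s, t) with s·121 + t·84 = r. Each division r_prev = q·r_cur + r_new produces the new row as (previous row) − q·(current row):
  row A: (121, 1, 0)   [1·121 + 0·84 = 121]
  row B: (84, 0, 1)   [0·121 + 1·84 = 84]
  121 = 1·84 + 37   → row C = row A − 1·row B = (37, 1, −1)   [check: 1·121 − 1·84 = 37]
  84 = 2·37 + 10   → row D = row B − 2·row C = (10, −2, 3)   [check: −2·121 + 3·84 = 10]
  37 = 3·10 + 7   → row E = row C − 3·row D = (7, 7, −10)   [check: 7·121 − 10·84 = 7]
  10 = 1·7 + 3   → row F = row D − 1·row E = (3, −9, 13)   [check: −9·121 + 13·84 = 3]
  7 = 2·3 + 1   → row G = row E − 2·row F = (1, 25, −36)   [check: 25·121 − 36·84 = 1]
  3 = 3·1 + 0   → remainder 0, stop. gcd = 1 (last nonzero row G).
The gcd is 1, so 84 is invertible mod 121. The last nonzero row gives 25·121 − 36·84 = 1, so t = −36. So 84^(−1) ≡ −36 ≡ 85 (mod 121). Verify: 84 · 85 = 7140 ≡ 1 (mod 121). ✓

Final answer: 84^(−1) ≡ 85 (mod 121)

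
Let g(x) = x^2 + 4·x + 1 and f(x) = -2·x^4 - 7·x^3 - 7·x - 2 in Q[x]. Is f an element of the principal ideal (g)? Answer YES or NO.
YES

In Q[x] the ideal (g) consists of all multiples of g, so f ∈ (g) iff g | f, i.e. iff the remainder of f on division by g is 0. Divide f by g (g is monic, so eliminate the leading term of the running remainder at each step):
  leading term -2·x^4: subtract (-2·x^2)·g(x) = -2·x^4 - 8·x^3 - 2·x^2, leaving x^3 + 2·x^2 - 7·x - 2
  leading term x^3: subtract (x)·g(x) = x^3 + 4·x^2 + x, leaving -2·x^2 - 8·x - 2
  leading term -2·x^2: subtract (-2)·g(x) = -2·x^2 - 8·x - 2, leaving 0
The remainder is 0, so f(x) = g(x) · h(x) with h(x) = -2·x^2 + x - 2. Hence g | f, i.e. f ∈ (g).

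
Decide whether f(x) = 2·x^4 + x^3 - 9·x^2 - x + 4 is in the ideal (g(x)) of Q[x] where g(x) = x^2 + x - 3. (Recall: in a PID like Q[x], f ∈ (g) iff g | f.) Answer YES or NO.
In Q[x] the ideal (g) consists of all multiples of g, so f ∈ (g) iff g | f, i.e. iff the remainder of f on division by g is 0. Divide f by g (g is monic, so eliminate the leading term of the running remainder at each step):
  leading term 2·x^4: subtract (2·x^2)·g(x) = 2·x^4 + 2·x^3 - 6·x^2, leaving -x^3 - 3·x^2 - x + 4
  leading term -x^3: subtract (-x)·g(x) = -x^3 - x^2 + 3·x, leaving -2·x^2 - 4·x + 4
  leading term -2·x^2: subtract (-2)·g(x) = -2·x^2 - 2·x + 6, leaving -2·x - 2
The remainder r(x) = -2·x - 2 ≠ 0 (and deg r < deg g), so g ∤ f, i.e. f ∉ (g).

Final answer: NO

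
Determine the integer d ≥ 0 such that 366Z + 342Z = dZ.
(366, 342) = (6); d = 6

In the PID Z, (a, b) is generated by gcd(a, b). Compute gcd(366, 342) with the extended Euclidean algorithm, tracking rows (r, s, t) with s·366 + t·342 = r:
  row A: (366, 1, 0)   [1·366 + 0·342 = 366]
  row B: (342, 0, 1)   [0·366 + 1·342 = 342]
  366 = 1·342 + 24   → row C = row A − 1·row B = (24, 1, −1)   [check: 1·366 − 1·342 = 24]
  342 = 14·24 + 6   → row D = row B − 14·row C = (6, −14, 15)   [check: −14·366 + 15·342 = 6]
  24 = 4·6 + 0   → remainder 0, stop. gcd = 6 (last nonzero row D).
So gcd(366, 342) = 6, with Bézout identity −14·366 + 15·342 = 6. Containment (⊇): the Bézout identity exhibits 6 as an element of (366, 342), giving (6) ⊆ (366, 342). Containment (⊆): since 6 | 366 and 6 | 342 (366 = 6·61, 342 = 6·57), every Z-linear combination of 366 and 342 is divisible by 6, so (366, 342) ⊆ (6). Therefore (366, 342) = (6), d = 6.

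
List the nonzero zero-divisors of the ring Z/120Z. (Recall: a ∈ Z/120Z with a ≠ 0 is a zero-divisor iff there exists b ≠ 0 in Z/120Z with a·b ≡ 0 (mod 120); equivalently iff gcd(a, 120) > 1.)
An element a ∈ Z/120Z (with a ≠ 0) is a zero-divisor iff gcd(a, 120) > 1 (because a is a unit precisely when gcd(a, n) = 1, and in Z/nZ every nonzero, non-unit element is a zero-divisor). Scan a = 1, ..., 119 and keep those with gcd(a, 120) > 1:
  gcd(2, 120) = 2, gcd(3, 120) = 3, gcd(4, 120) = 4, gcd(5, 120) = 5, gcd(6, 120) = 6, gcd(8, 120) = 8, gcd(9, 120) = 3, gcd(10, 120) = 10, gcd(12, 120) = 12, gcd(14, 120) = 2, gcd(15, 120) = 15, gcd(16, 120) = 8, gcd(18, 120) = 6, gcd(20, 120) = 20, gcd(21, 120) = 3, gcd(22, 120) = 2, gcd(24, 120) = 24, gcd(25, 120) = 5, gcd(26, 120) = 2, gcd(27, 120) = 3, gcd(28, 120) = 4, gcd(30, 120) = 30, gcd(32, 120) = 8, gcd(33, 120) = 3, gcd(34, 120) = 2, gcd(35, 120) = 5, gcd(36, 120) = 12, gcd(38, 120) = 2, gcd(39, 120) = 3, gcd(40, 120) = 40, gcd(42, 120) = 6, gcd(44, 120) = 4, gcd(45, 120) = 15, gcd(46, 120) = 2, gcd(48, 120) = 24, gcd(50, 120) = 10, gcd(51, 120) = 3, gcd(52, 120) = 4, gcd(54, 120) = 6, gcd(55, 120) = 5, gcd(56, 120) = 8, gcd(57, 120) = 3, gcd(58, 120) = 2, gcd(60, 120) = 60, gcd(62, 120) = 2, gcd(63, 120) = 3, gcd(64, 120) = 8, gcd(65, 120) = 5, gcd(66, 120) = 6, gcd(68, 120) = 4, gcd(69, 120) = 3, gcd(70, 120) = 10, gcd(72, 120) = 24, gcd(74, 120) = 2, gcd(75, 120) = 15, gcd(76, 120) = 4, gcd(78, 120) = 6, gcd(80, 120) = 40, gcd(81, 120) = 3, gcd(82, 120) = 2, gcd(84, 120) = 12, gcd(85, 120) = 5, gcd(86, 120) = 2, gcd(87, 120) = 3, gcd(88, 120) = 8, gcd(90, 120) = 30, gcd(92, 120) = 4, gcd(93, 120) = 3, gcd(94, 120) = 2, gcd(95, 120) = 5, gcd(96, 120) = 24, gcd(98, 120) = 2, gcd(99, 120) = 3, gcd(100, 120) = 20, gcd(102, 120) = 6, gcd(104, 120) = 8, gcd(105, 120) = 15, gcd(106, 120) = 2, gcd(108, 120) = 12, gcd(110, 120) = 10, gcd(111, 120) = 3, gcd(112, 120) = 8, gcd(114, 120) = 6, gcd(115, 120) = 5, gcd(116, 120) = 4, gcd(117, 120) = 3, gcd(118, 120) = 2.
All other a ∈ {1, ..., 119} have gcd(a, 120) = 1 and are units. So the nonzero zero-divisors are exactly the 87 values of a appearing in this scan.

Final answer: nonzero zero-divisors of Z/120Z = {2, 3, 4, 5, 6, 8, 9, 10, 12, 14, 15, 16, 18, 20, 21, 22, 24, 25, 26, 27, 28, 30, 32, 33, 34, 35, 36, 38, 39, 40, 42, 44, 45, 46, 48, 50, 51, 52, 54, 55, 56, 57, 58, 60, 62, 63, 64, 65, 66, 68, 69, 70, 72, 74, 75, 76, 78, 80, 81, 82, 84, 85, 86, 87, 88, 90, 92, 93, 94, 95, 96, 98, 99, 100, 102, 104, 105, 106, 108, 110, 111, 112, 114, 115, 116, 117, 118}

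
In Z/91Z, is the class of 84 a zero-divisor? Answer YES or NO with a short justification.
gcd(84, 91) = 7 > 1, so 84 is not a unit in Z/91Z. In Z/nZ every nonzero non-unit is a zero-divisor: explicitly, take b = 91/gcd = 13 ≠ 0 (mod 91); then 84·13 = 1092 = 12·91, i.e. 84·13 ≡ 0 (mod 91). So 84 is a zero-divisor.

Final answer: YES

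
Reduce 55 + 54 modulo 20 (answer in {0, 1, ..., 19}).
Reduce the summands first: 55 ≡ 15, 54 ≡ 14 (mod 20), so 55 + 54 ≡ 15 + 14 (mod 20). 15 + 14 = 29; 29 = 1·20 + 9, so (55 + 54) mod 20 = 9.

Final answer: 9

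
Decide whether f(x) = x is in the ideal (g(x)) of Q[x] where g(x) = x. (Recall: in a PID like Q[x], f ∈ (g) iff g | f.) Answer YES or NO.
YES

In Q[x] the ideal (g) consists of all multiples of g, so f ∈ (g) iff g | f, i.e. iff the remainder of f on division by g is 0. Divide f by g (g is monic, so eliminate the leading term of the running remainder at each step):
  leading term x: subtract (1)·g(x) = x, leaving 0
The remainder is 0, so f(x) = g(x) · h(x) with h(x) = 1. Hence g | f, i.e. f ∈ (g).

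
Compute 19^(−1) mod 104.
Apply the extended Euclidean algorithm to (104, 19), tracking rows (r, s, t) with s·104 + t·19 = r. Each division r_prev = q·r_cur + r_new produces the new row as (previous row) − q·(current row):
  row A: (104, 1, 0)   [1·104 + 0·19 = 104]
  row B: (19, 0, 1)   [0·104 + 1·19 = 19]
  104 = 5·19 + 9   → row C = row A − 5·row B = (9, 1, −5)   [check: 1·104 − 5·19 = 9]
  19 = 2·9 + 1   → row D = row B − 2·row C = (1, −2, 11)   [check: −2·104 + 11·19 = 1]
  9 = 9·1 + 0   → remainder 0, stop. gcd = 1 (last nonzero row D).
The gcd is 1, so 19 is invertible mod 104. The last nonzero row gives −2·104 + 11·19 = 1, so t = 11. So 19^(−1) ≡ 11 (mod 104). Verify: 19 · 11 = 209 ≡ 1 (mod 104). ✓

Final answer: 19^(−1) ≡ 11 (mod 104)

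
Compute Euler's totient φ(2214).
φ(2214) = 720

φ is multiplicative, with φ(p^e) = p^e − p^(e−1). Factorise 2214 = 2 · 3^3 · 41. Then
  φ(2214) = (2 − 1) · (3^3 − 3^2) · (41 − 1) = 1 · 18 · 40 = 720.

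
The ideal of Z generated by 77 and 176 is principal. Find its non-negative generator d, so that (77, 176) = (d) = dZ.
(77, 176) = (11); d = 11

In the PID Z, (a, b) is generated by gcd(a, b). Compute gcd(176, 77) with the extended Euclidean algorithm, tracking rows (r, s, t) with s·176 + t·77 = r:
  row A: (176, 1, 0)   [1·176 + 0·77 = 176]
  row B: (77, 0, 1)   [0·176 + 1·77 = 77]
  176 = 2·77 + 22   → row C = row A − 2·row B = (22, 1, −2)   [check: 1·176 − 2·77 = 22]
  77 = 3·22 + 11   → row D = row B − 3·row C = (11, −3, 7)   [check: −3·176 + 7·77 = 11]
  22 = 2·11 + 0   → remainder 0, stop. gcd = 11 (last nonzero row D).
So gcd(77, 176) = 11, with Bézout identity −3·176 + 7·77 = 11. Containment (⊇): the Bézout identity exhibits 11 as an element of (77, 176), giving (11) ⊆ (77, 176). Containment (⊆): since 11 | 77 and 11 | 176 (77 = 11·7, 176 = 11·16), every Z-linear combination of 77 and 176 is divisible by 11, so (77, 176) ⊆ (11). Therefore (77, 176) = (11), d = 11.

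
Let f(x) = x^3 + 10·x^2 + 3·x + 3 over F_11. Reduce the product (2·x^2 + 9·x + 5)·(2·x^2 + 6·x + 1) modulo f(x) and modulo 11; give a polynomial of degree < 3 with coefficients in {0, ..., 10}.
a · b ≡ 2·x + 2 (mod f(x))

Multiply as integer polynomials: a · b = 4·x^4 + 30·x^3 + 66·x^2 + 39·x + 5. Reducing coefficients mod 11: a · b ≡ 4·x^4 + 8·x^3 + 6·x + 5. Now divide by f(x) = x^3 + 10·x^2 + 3·x + 3 in F_11[x], eliminating the leading term at each step:
  leading term 4·x^4: subtract (4·x)·f(x) = 4·x^4 + 7·x^3 + x^2 + x, leaving x^3 + 10·x^2 + 5·x + 5 (coefficients mod 11)
  leading term x^3: subtract (1)·f(x) = x^3 + 10·x^2 + 3·x + 3, leaving 2·x + 2 (coefficients mod 11)
The degree is now < 3, so this is the remainder. Hence a · b ≡ 2·x + 2 in F_11[x]/(f).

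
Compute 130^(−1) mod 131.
Apply the extended Euclidean algorithm to (131, 130), tracking rows (r, s, t) with s·131 + t·130 = r. Each division r_prev = q·r_cur + r_new produces the new row as (previous row) − q·(current row):
  row A: (131, 1, 0)   [1·131 + 0·130 = 131]
  row B: (130, 0, 1)   [0·131 + 1·130 = 130]
  131 = 1·130 + 1   → row C = row A − 1·row B = (1, 1, −1)   [check: 1·131 − 1·130 = 1]
  130 = 130·1 + 0   → remainder 0, stop. gcd = 1 (last nonzero row C).
The gcd is 1, so 130 is invertible mod 131. The last nonzero row gives 1·131 − 1·130 = 1, so t = −1. So 130^(−1) ≡ −1 ≡ 130 (mod 131). Verify: 130 · 130 = 16900 ≡ 1 (mod 131). ✓

Final answer: 130^(−1) ≡ 130 (mod 131)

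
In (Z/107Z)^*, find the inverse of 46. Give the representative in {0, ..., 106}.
46^(−1) ≡ 7 (mod 107)

Apply the extended Euclidean algorithm to (107, 46), tracking rows (r, s, t) with s·107 + t·46 = r. Each division r_prev = q·r_cur + r_new produces the new row as (previous row) − q·(current row):
  row A: (107, 1, 0)   [1·107 + 0·46 = 107]
  row B: (46, 0, 1)   [0·107 + 1·46 = 46]
  107 = 2·46 + 15   → row C = row A − 2·row B = (15, 1, −2)   [check: 1·107 − 2·46 = 15]
  46 = 3·15 + 1   → row D = row B − 3·row C = (1, −3, 7)   [check: −3·107 + 7·46 = 1]
  15 = 15·1 + 0   → remainder 0, stop. gcd = 1 (last nonzero row D).
The gcd is 1, so 46 is invertible mod 107. The last nonzero row gives −3·107 + 7·46 = 1, so t = 7. So 46^(−1) ≡ 7 (mod 107). Verify: 46 · 7 = 322 ≡ 1 (mod 107). ✓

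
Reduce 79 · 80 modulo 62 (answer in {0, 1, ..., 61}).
Reduce the factors first: 79 ≡ 17, 80 ≡ 18 (mod 62), so 79 · 80 ≡ 17 · 18 (mod 62). 17 · 18 = 306. Dividing by 62: 306 = 4·62 + 58. So (79 · 80) mod 62 = 58.

Final answer: 58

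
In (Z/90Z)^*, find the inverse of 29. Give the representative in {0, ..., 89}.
29^(−1) ≡ 59 (mod 90)

Apply the extended Euclidean algorithm to (90, 29), tracking rows (r, s, t) with s·90 + t·29 = r. Each division r_prev = q·r_cur + r_new produces the new row as (previous row) − q·(current row):
  row A: (90, 1, 0)   [1·90 + 0·29 = 90]
  row B: (29, 0, 1)   [0·90 + 1·29 = 29]
  90 = 3·29 + 3   → row C = row A − 3·row B = (3, 1, −3)   [check: 1·90 − 3·29 = 3]
  29 = 9·3 + 2   → row D = row B − 9·row C = (2, −9, 28)   [check: −9·90 + 28·29 = 2]
  3 = 1·2 + 1   → row E = row C − 1·row D = (1, 10, −31)   [check: 10·90 − 31·29 = 1]
  2 = 2·1 + 0   → remainder 0, stop. gcd = 1 (last nonzero row E).
The gcd is 1, so 29 is invertible mod 90. The last nonzero row gives 10·90 − 31·29 = 1, so t = −31. So 29^(−1) ≡ −31 ≡ 59 (mod 90). Verify: 29 · 59 = 1711 ≡ 1 (mod 90). ✓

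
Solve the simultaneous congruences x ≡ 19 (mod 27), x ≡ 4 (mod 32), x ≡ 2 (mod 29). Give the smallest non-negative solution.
The moduli 27, 32, 29 are pairwise coprime, so by the CRT there is a unique solution mod 27·32·29 = 25056.
Solve by successive substitution. Start with x ≡ 19 (mod 27).
  Combine with x ≡ 4 (mod 32): write x = 19 + 27·t and require 19 + 27·t ≡ 4 (mod 32), i.e. 27·t ≡ 4 − 19 ≡ 17 (mod 32). Since 27^(−1) ≡ 19 (mod 32), t ≡ 19·17 ≡ 3 (mod 32). So x ≡ 19 + 27·3 = 100 (mod 864).
  Combine with x ≡ 2 (mod 29): write x = 100 + 864·t and require 100 + 864·t ≡ 2 (mod 29), i.e. 864·t ≡ 2 − 100 ≡ 18 (mod 29). Since 864^(−1) ≡ 24 (mod 29) (864 ≡ 23 (mod 29)), t ≡ 24·18 ≡ 26 (mod 29). So x ≡ 100 + 864·26 = 22564 (mod 25056).
Unique solution in [0, 25056): x = 22564.

Final answer: x ≡ 22564 (mod 25056); the representative in [0, 25056) is 22564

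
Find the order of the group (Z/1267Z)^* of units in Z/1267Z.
|(Z/1267Z)^*| = 1080

(Z/1267Z)^* consists of the classes a with gcd(a, 1267) = 1, so its order is φ(1267). φ is multiplicative, with φ(p^e) = p^e − p^(e−1). Factorise 1267 = 7 · 181. Then
  φ(1267) = (7 − 1) · (181 − 1) = 6 · 180 = 1080.
Thus |(Z/1267Z)^*| = 1080.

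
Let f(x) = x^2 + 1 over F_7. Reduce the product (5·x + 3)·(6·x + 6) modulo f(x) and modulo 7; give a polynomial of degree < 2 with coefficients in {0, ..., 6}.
a · b ≡ 6·x + 2 (mod f(x))

Multiply as integer polynomials: a · b = 30·x^2 + 48·x + 18. Reducing coefficients mod 7: a · b ≡ 2·x^2 + 6·x + 4. Now divide by f(x) = x^2 + 1 in F_7[x], eliminating the leading term at each step:
  leading term 2·x^2: subtract (2)·f(x) = 2·x^2 + 2, leaving 6·x + 2 (coefficients mod 7)
The degree is now < 2, so this is the remainder. Hence a · b ≡ 6·x + 2 in F_7[x]/(f).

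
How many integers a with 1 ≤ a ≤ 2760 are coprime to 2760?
704

The number of a ∈ {1, ..., 2760} with gcd(a, 2760) = 1 is by definition Euler's totient φ(2760). φ is multiplicative, with φ(p^e) = p^e − p^(e−1). Factorise 2760 = 2^3 · 3 · 5 · 23. Then
  φ(2760) = (2^3 − 2^2) · (3 − 1) · (5 − 1) · (23 − 1) = 4 · 2 · 4 · 22 = 704.
So there are 704 such integers.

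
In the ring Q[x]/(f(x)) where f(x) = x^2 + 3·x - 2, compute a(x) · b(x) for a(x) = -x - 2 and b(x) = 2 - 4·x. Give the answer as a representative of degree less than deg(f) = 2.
First multiply in Q[x] without reducing: a · b = 4·x^2 + 6·x - 4. Now divide by f(x) = x^2 + 3·x - 2, eliminating the leading term at each step:
  leading term 4·x^2: subtract (4)·f(x) = 4·x^2 + 12·x - 8, leaving 4 - 6·x
The degree is now < 2, so this is the remainder. Hence a · b ≡ 4 - 6·x in Q[x]/(f).

Final answer: a · b ≡ 4 - 6·x (mod f(x))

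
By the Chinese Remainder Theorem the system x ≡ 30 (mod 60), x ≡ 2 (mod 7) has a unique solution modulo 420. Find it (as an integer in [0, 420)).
x ≡ 30 (mod 420); the representative in [0, 420) is 30

The moduli 60, 7 are pairwise coprime, so by the CRT there is a unique solution mod 60·7 = 420.
Solve by successive substitution. Start with x ≡ 30 (mod 60).
  Combine with x ≡ 2 (mod 7): write x = 30 + 60·t and require 30 + 60·t ≡ 2 (mod 7), i.e. 60·t ≡ 2 − 30 ≡ 0 (mod 7). Since 60^(−1) ≡ 2 (mod 7) (60 ≡ 4 (mod 7)), t ≡ 2·0 ≡ 0 (mod 7). So x ≡ 30 + 60·0 = 30 (mod 420).
Unique solution in [0, 420): x = 30.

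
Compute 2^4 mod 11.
5

Use repeated squaring. Binary(4) = 100. Walk through the bits of the exponent 4 left-to-right: at each bit after the leading one, square the running value, then multiply by 2 if the bit is 1 (always reducing mod 11):
  bit 1 = 1 (leading): start with 2.
  bit 2 = 0: square 2^2 = 4 (mod 11).
  bit 3 = 0: square 4^2 = 16 ≡ 5 (mod 11).
Final value: 2^4 ≡ 5 (mod 11).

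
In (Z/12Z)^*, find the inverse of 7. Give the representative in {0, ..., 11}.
7^(−1) ≡ 7 (mod 12)

Apply the extended Euclidean algorithm to (12, 7), tracking rows (r, s, t) with s·12 + t·7 = r. Each division r_prev = q·r_cur + r_new produces the new row as (previous row) − q·(current row):
  row A: (12, 1, 0)   [1·12 + 0·7 = 12]
  row B: (7, 0, 1)   [0·12 + 1·7 = 7]
  12 = 1·7 + 5   → row C = row A − 1·row B = (5, 1, −1)   [check: 1·12 − 1·7 = 5]
  7 = 1·5 + 2   → row D = row B − 1·row C = (2, −1, 2)   [check: −1·12 + 2·7 = 2]
  5 = 2·2 + 1   → row E = row C − 2·row D = (1, 3, −5)   [check: 3·12 − 5·7 = 1]
  2 = 2·1 + 0   → remainder 0, stop. gcd = 1 (last nonzero row E).
The gcd is 1, so 7 is invertible mod 12. The last nonzero row gives 3·12 − 5·7 = 1, so t = −5. So 7^(−1) ≡ −5 ≡ 7 (mod 12). Verify: 7 · 7 = 49 ≡ 1 (mod 12). ✓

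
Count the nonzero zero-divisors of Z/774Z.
Z/774Z has 521 nonzero zero-divisors

In Z/774Z each nonzero element is either a unit (gcd with 774 is 1) or a zero-divisor (gcd > 1). The number of units is φ(774): factorise 774 = 2 · 3^2 · 43, so φ(774) = (2 − 1) · (3^2 − 3^1) · (43 − 1) = 1 · 6 · 42 = 252. The nonzero elements number 774 − 1 = 773. Hence the nonzero zero-divisors number 773 − 252 = 521.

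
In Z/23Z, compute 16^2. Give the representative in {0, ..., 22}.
3

Use repeated squaring. Binary(2) = 10. Walk through the bits of the exponent 2 left-to-right: at each bit after the leading one, square the running value, then multiply by 16 if the bit is 1 (always reducing mod 23):
  bit 1 = 1 (leading): start with 16.
  bit 2 = 0: square 16^2 = 256 ≡ 3 (mod 23).
Final value: 16^2 ≡ 3 (mod 23).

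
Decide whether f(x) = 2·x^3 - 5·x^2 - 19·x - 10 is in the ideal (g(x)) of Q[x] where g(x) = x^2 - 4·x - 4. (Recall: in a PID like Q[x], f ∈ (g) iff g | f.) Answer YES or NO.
NO

In Q[x] the ideal (g) consists of all multiples of g, so f ∈ (g) iff g | f, i.e. iff the remainder of f on division by g is 0. Divide f by g (g is monic, so eliminate the leading term of the running remainder at each step):
  leading term 2·x^3: subtract (2·x)·g(x) = 2·x^3 - 8·x^2 - 8·x, leaving 3·x^2 - 11·x - 10
  leading term 3·x^2: subtract (3)·g(x) = 3·x^2 - 12·x - 12, leaving x + 2
The remainder r(x) = x + 2 ≠ 0 (and deg r < deg g), so g ∤ f, i.e. f ∉ (g).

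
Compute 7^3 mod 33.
13

Use repeated squaring. Binary(3) = 11. Walk through the bits of the exponent 3 left-to-right: at each bit after the leading one, square the running value, then multiply by 7 if the bit is 1 (always reducing mod 33):
  bit 1 = 1 (leading): start with 7.
  bit 2 = 1: square 7^2 = 49 ≡ 16; bit is 1, so multiply 16·7 = 112 ≡ 13 (mod 33).
Final value: 7^3 ≡ 13 (mod 33).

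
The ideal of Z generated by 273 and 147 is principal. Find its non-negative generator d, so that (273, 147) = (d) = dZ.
(273, 147) = (21); d = 21

In the PID Z, (a, b) is generated by gcd(a, b). Compute gcd(273, 147) with the extended Euclidean algorithm, tracking rows (r, s, t) with s·273 + t·147 = r:
  row A: (273, 1, 0)   [1·273 + 0·147 = 273]
  row B: (147, 0, 1)   [0·273 + 1·147 = 147]
  273 = 1·147 + 126   → row C = row A − 1·row B = (126, 1, −1)   [check: 1·273 − 1·147 = 126]
  147 = 1·126 + 21   → row D = row B − 1·row C = (21, −1, 2)   [check: −1·273 + 2·147 = 21]
  126 = 6·21 + 0   → remainder 0, stop. gcd = 21 (last nonzero row D).
So gcd(273, 147) = 21, with Bézout identity −1·273 + 2·147 = 21. Containment (⊇): the Bézout identity exhibits 21 as an element of (273, 147), giving (21) ⊆ (273, 147). Containment (⊆): since 21 | 273 and 21 | 147 (273 = 21·13, 147 = 21·7), every Z-linear combination of 273 and 147 is divisible by 21, so (273, 147) ⊆ (21). Therefore (273, 147) = (21), d = 21.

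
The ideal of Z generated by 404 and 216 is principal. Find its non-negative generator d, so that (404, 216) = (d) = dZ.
(404, 216) = (4); d = 4

In the PID Z, (a, b) is generated by gcd(a, b). Compute gcd(404, 216) with the extended Euclidean algorithm, tracking rows (r, s, t) with s·404 + t·216 = r:
  row A: (404, 1, 0)   [1·404 + 0·216 = 404]
  row B: (216, 0, 1)   [0·404 + 1·216 = 216]
  404 = 1·216 + 188   → row C = row A − 1·row B = (188, 1, −1)   [check: 1·404 − 1·216 = 188]
  216 = 1·188 + 28   → row D = row B − 1·row C = (28, −1, 2)   [check: −1·404 + 2·216 = 28]
  188 = 6·28 + 20   → row E = row C − 6·row D = (20, 7, −13)   [check: 7·404 − 13·216 = 20]
  28 = 1·20 + 8   → row F = row D − 1·row E = (8, −8, 15)   [check: −8·404 + 15·216 = 8]
  20 = 2·8 + 4   → row G = row E − 2·row F = (4, 23, −43)   [check: 23·404 − 43·216 = 4]
  8 = 2·4 + 0   → remainder 0, stop. gcd = 4 (last nonzero row G).
So gcd(404, 216) = 4, with Bézout identity 23·404 − 43·216 = 4. Containment (⊇): the Bézout identity exhibits 4 as an element of (404, 216), giving (4) ⊆ (404, 216). Containment (⊆): since 4 | 404 and 4 | 216 (404 = 4·101, 216 = 4·54), every Z-linear combination of 404 and 216 is divisible by 4, so (404, 216) ⊆ (4). Therefore (404, 216) = (4), d = 4.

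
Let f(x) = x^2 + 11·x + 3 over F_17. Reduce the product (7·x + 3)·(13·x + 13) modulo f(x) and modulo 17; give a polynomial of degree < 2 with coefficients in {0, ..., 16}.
a · b ≡ 13·x + 4 (mod f(x))

Multiply as integer polynomials: a · b = 91·x^2 + 130·x + 39. Reducing coefficients mod 17: a · b ≡ 6·x^2 + 11·x + 5. Now divide by f(x) = x^2 + 11·x + 3 in F_17[x], eliminating the leading term at each step:
  leading term 6·x^2: subtract (6)·f(x) = 6·x^2 + 15·x + 1, leaving 13·x + 4 (coefficients mod 17)
The degree is now < 2, so this is the remainder. Hence a · b ≡ 13·x + 4 in F_17[x]/(f).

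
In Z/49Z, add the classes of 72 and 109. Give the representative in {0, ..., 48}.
34

Reduce the summands first: 72 ≡ 23, 109 ≡ 11 (mod 49), so 72 + 109 ≡ 23 + 11 (mod 49). 23 + 11 = 34; 34 = 0·49 + 34, so (72 + 109) mod 49 = 34.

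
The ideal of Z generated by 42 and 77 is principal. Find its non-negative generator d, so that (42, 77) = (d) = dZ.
In the PID Z, (a, b) is generated by gcd(a, b). Compute gcd(77, 42) with the extended Euclidean algorithm, tracking rows (r, s, t) with s·77 + t·42 = r:
  row A: (77, 1, 0)   [1·77 + 0·42 = 77]
  row B: (42, 0, 1)   [0·77 + 1·42 = 42]
  77 = 1·42 + 35   → row C = row A − 1·row B = (35, 1, −1)   [check: 1·77 − 1·42 = 35]
  42 = 1·35 + 7   → row D = row B − 1·row C = (7, −1, 2)   [check: −1·77 + 2·42 = 7]
  35 = 5·7 + 0   → remainder 0, stop. gcd = 7 (last nonzero row D).
So gcd(42, 77) = 7, with Bézout identity −1·77 + 2·42 = 7. Containment (⊇): the Bézout identity exhibits 7 as an element of (42, 77), giving (7) ⊆ (42, 77). Containment (⊆): since 7 | 42 and 7 | 77 (42 = 7·6, 77 = 7·11), every Z-linear combination of 42 and 77 is divisible by 7, so (42, 77) ⊆ (7). Therefore (42, 77) = (7), d = 7.

Final answer: (42, 77) = (7); d = 7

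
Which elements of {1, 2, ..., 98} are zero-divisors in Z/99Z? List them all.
An element a ∈ Z/99Z (with a ≠ 0) is a zero-divisor iff gcd(a, 99) > 1 (because a is a unit precisely when gcd(a, n) = 1, and in Z/nZ every nonzero, non-unit element is a zero-divisor). Scan a = 1, ..., 98 and keep those with gcd(a, 99) > 1:
  gcd(3, 99) = 3, gcd(6, 99) = 3, gcd(9, 99) = 9, gcd(11, 99) = 11, gcd(12, 99) = 3, gcd(15, 99) = 3, gcd(18, 99) = 9, gcd(21, 99) = 3, gcd(22, 99) = 11, gcd(24, 99) = 3, gcd(27, 99) = 9, gcd(30, 99) = 3, gcd(33, 99) = 33, gcd(36, 99) = 9, gcd(39, 99) = 3, gcd(42, 99) = 3, gcd(44, 99) = 11, gcd(45, 99) = 9, gcd(48, 99) = 3, gcd(51, 99) = 3, gcd(54, 99) = 9, gcd(55, 99) = 11, gcd(57, 99) = 3, gcd(60, 99) = 3, gcd(63, 99) = 9, gcd(66, 99) = 33, gcd(69, 99) = 3, gcd(72, 99) = 9, gcd(75, 99) = 3, gcd(77, 99) = 11, gcd(78, 99) = 3, gcd(81, 99) = 9, gcd(84, 99) = 3, gcd(87, 99) = 3, gcd(88, 99) = 11, gcd(90, 99) = 9, gcd(93, 99) = 3, gcd(96, 99) = 3.
All other a ∈ {1, ..., 98} have gcd(a, 99) = 1 and are units. So the nonzero zero-divisors are exactly the 38 values of a appearing in this scan.

Final answer: nonzero zero-divisors of Z/99Z = {3, 6, 9, 11, 12, 15, 18, 21, 22, 24, 27, 30, 33, 36, 39, 42, 44, 45, 48, 51, 54, 55, 57, 60, 63, 66, 69, 72, 75, 77, 78, 81, 84, 87, 88, 90, 93, 96}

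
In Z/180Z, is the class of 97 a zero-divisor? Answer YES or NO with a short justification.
gcd(97, 180) = 1, so 97 is a unit in Z/180Z (it has a multiplicative inverse). A unit cannot be a zero-divisor: if 97·b ≡ 0 then multiplying both sides by 97^(−1) gives b ≡ 0. So 97 is not a zero-divisor.

Final answer: NO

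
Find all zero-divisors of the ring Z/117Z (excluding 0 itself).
nonzero zero-divisors of Z/117Z = {3, 6, 9, 12, 13, 15, 18, 21, 24, 26, 27, 30, 33, 36, 39, 42, 45, 48, 51, 52, 54, 57, 60, 63, 65, 66, 69, 72, 75, 78, 81, 84, 87, 90, 91, 93, 96, 99, 102, 104, 105, 108, 111, 114}

An element a ∈ Z/117Z (with a ≠ 0) is a zero-divisor iff gcd(a, 117) > 1 (because a is a unit precisely when gcd(a, n) = 1, and in Z/nZ every nonzero, non-unit element is a zero-divisor). Scan a = 1, ..., 116 and keep those with gcd(a, 117) > 1:
  gcd(3, 117) = 3, gcd(6, 117) = 3, gcd(9, 117) = 9, gcd(12, 117) = 3, gcd(13, 117) = 13, gcd(15, 117) = 3, gcd(18, 117) = 9, gcd(21, 117) = 3, gcd(24, 117) = 3, gcd(26, 117) = 13, gcd(27, 117) = 9, gcd(30, 117) = 3, gcd(33, 117) = 3, gcd(36, 117) = 9, gcd(39, 117) = 39, gcd(42, 117) = 3, gcd(45, 117) = 9, gcd(48, 117) = 3, gcd(51, 117) = 3, gcd(52, 117) = 13, gcd(54, 117) = 9, gcd(57, 117) = 3, gcd(60, 117) = 3, gcd(63, 117) = 9, gcd(65, 117) = 13, gcd(66, 117) = 3, gcd(69, 117) = 3, gcd(72, 117) = 9, gcd(75, 117) = 3, gcd(78, 117) = 39, gcd(81, 117) = 9, gcd(84, 117) = 3, gcd(87, 117) = 3, gcd(90, 117) = 9, gcd(91, 117) = 13, gcd(93, 117) = 3, gcd(96, 117) = 3, gcd(99, 117) = 9, gcd(102, 117) = 3, gcd(104, 117) = 13, gcd(105, 117) = 3, gcd(108, 117) = 9, gcd(111, 117) = 3, gcd(114, 117) = 3.
All other a ∈ {1, ..., 116} have gcd(a, 117) = 1 and are units. So the nonzero zero-divisors are exactly the 44 values of a appearing in this scan.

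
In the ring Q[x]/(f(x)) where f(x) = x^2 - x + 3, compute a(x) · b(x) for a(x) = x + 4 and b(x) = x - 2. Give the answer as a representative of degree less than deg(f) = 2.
First multiply in Q[x] without reducing: a · b = x^2 + 2·x - 8. Now divide by f(x) = x^2 - x + 3, eliminating the leading term at each step:
  leading term x^2: subtract (1)·f(x) = x^2 - x + 3, leaving 3·x - 11
The degree is now < 2, so this is the remainder. Hence a · b ≡ 3·x - 11 in Q[x]/(f).

Final answer: a · b ≡ 3·x - 11 (mod f(x))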